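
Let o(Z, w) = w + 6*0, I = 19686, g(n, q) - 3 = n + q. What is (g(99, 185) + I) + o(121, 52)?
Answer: 20025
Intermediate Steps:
g(n, q) = 3 + n + q (g(n, q) = 3 + (n + q) = 3 + n + q)
o(Z, w) = w (o(Z, w) = w + 0 = w)
(g(99, 185) + I) + o(121, 52) = ((3 + 99 + 185) + 19686) + 52 = (287 + 19686) + 52 = 19973 + 52 = 20025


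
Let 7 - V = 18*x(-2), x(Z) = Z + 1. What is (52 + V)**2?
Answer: 5929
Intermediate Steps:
x(Z) = 1 + Z
V = 25 (V = 7 - 18*(1 - 2) = 7 - 18*(-1) = 7 - 1*(-18) = 7 + 18 = 25)
(52 + V)**2 = (52 + 25)**2 = 77**2 = 5929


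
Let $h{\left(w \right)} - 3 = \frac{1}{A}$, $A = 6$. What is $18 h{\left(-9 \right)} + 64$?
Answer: $121$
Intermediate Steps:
$h{\left(w \right)} = \frac{19}{6}$ ($h{\left(w \right)} = 3 + \frac{1}{6} = \frac{19}{6}$)
$18 h{\left(-9 \right)} + 64 = 18 \cdot \frac{19}{6} + 64 = 57 + 64 = 121$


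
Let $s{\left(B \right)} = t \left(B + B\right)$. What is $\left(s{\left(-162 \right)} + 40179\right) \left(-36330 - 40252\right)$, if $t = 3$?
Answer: $-3002550474$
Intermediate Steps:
$s{\left(B \right)} = 6 B$ ($s{\left(B \right)} = 3 \left(B + B\right) = 3 \cdot 2 B = 6 B$)
$\left(s{\left(-162 \right)} + 40179\right) \left(-36330 - 40252\right) = \left(6 \left(-162\right) + 40179\right) \left(-36330 - 40252\right) = \left(-972 + 40179\right) \left(-76582\right) = 39207 \left(-76582\right) = -3002550474$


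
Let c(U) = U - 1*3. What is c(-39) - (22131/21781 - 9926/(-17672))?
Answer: -8386839091/192456916 ≈ -43.578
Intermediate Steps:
c(U) = -3 + U (c(U) = U - 3 = -3 + U)
c(-39) - (22131/21781 - 9926/(-17672)) = (-3 - 39) - (22131/21781 - 9926/(-17672)) = -42 - (22131*(1/21781) - 9926*(-1/17672)) = -42 - (22131/21781 + 4963/8836) = -42 - 1*303648619/192456916 = -42 - 303648619/192456916 = -8386839091/192456916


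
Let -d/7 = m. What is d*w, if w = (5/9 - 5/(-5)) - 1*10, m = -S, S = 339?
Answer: -60116/3 ≈ -20039.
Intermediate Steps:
m = -339 (m = -1*339 = -339)
d = 2373 (d = -7*(-339) = 2373)
w = -76/9 (w = (5*(⅑) - 5*(-⅕)) - 10 = (5/9 + 1) - 10 = 14/9 - 10 = -76/9 ≈ -8.4444)
d*w = 2373*(-76/9) = -60116/3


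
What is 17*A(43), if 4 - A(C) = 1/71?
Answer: 4811/71 ≈ 67.760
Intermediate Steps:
A(C) = 283/71 (A(C) = 4 - 1/71 = 283/71)
17*A(43) = 17*(283/71) = 4811/71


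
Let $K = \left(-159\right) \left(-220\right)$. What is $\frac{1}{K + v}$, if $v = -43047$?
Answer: $- \frac{1}{8067} \approx -0.00012396$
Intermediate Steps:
$K = 34980$
$\frac{1}{K + v} = \frac{1}{34980 - 43047} = \frac{1}{-8067} = - \frac{1}{8067}$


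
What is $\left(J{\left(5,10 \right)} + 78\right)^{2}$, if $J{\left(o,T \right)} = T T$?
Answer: $31684$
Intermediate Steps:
$J{\left(o,T \right)} = T^{2}$
$\left(J{\left(5,10 \right)} + 78\right)^{2} = \left(10^{2} + 78\right)^{2} = \left(100 + 78\right)^{2} = 178^{2} = 31684$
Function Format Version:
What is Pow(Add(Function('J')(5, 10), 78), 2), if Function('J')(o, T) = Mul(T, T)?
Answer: 31684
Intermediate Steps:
Function('J')(o, T) = Pow(T, 2)
Pow(Add(Function('J')(5, 10), 78), 2) = Pow(Add(Pow(10, 2), 78), 2) = Pow(Add(100, 78), 2) = Pow(178, 2) = 31684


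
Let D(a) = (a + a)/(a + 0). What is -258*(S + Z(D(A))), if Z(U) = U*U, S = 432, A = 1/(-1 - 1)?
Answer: -112488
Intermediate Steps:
A = -1/2 (A = 1/(-2) = -1/2 ≈ -0.50000)
D(a) = 2 (D(a) = (2*a)/a = 2)
Z(U) = U**2
-258*(S + Z(D(A))) = -258*(432 + 2**2) = -258*(432 + 4) = -258*436 = -112488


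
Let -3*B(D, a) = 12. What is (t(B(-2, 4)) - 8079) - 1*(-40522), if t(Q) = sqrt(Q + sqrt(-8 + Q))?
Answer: 32443 + sqrt(-4 + 2*I*sqrt(3)) ≈ 32444.0 + 2.1554*I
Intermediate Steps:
B(D, a) = -4 (B(D, a) = -1/3*12 = -4)
(t(B(-2, 4)) - 8079) - 1*(-40522) = (sqrt(-4 + sqrt(-8 - 4)) - 8079) - 1*(-40522) = (sqrt(-4 + sqrt(-12)) - 8079) + 40522 = (sqrt(-4 + 2*I*sqrt(3)) - 8079) + 40522 = (-8079 + sqrt(-4 + 2*I*sqrt(3))) + 40522 = 32443 + sqrt(-4 + 2*I*sqrt(3))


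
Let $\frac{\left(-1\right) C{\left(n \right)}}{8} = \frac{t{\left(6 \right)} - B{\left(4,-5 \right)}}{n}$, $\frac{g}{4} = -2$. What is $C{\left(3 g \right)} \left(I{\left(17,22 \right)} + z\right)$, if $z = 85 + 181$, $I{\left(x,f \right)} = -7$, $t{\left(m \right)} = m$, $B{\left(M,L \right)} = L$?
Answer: $\frac{2849}{3} \approx 949.67$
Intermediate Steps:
$g = -8$ ($g = 4 \left(-2\right) = -8$)
$z = 266$
$C{\left(n \right)} = - \frac{88}{n}$ ($C{\left(n \right)} = - 8 \frac{6 - -5}{n} = - 8 \frac{6 + 5}{n} = - 8 \frac{11}{n} = - \frac{88}{n}$)
$C{\left(3 g \right)} \left(I{\left(17,22 \right)} + z\right) = - \frac{88}{3 \left(-8\right)} \left(-7 + 266\right) = - \frac{88}{-24} \cdot 259 = \left(-88\right) \left(- \frac{1}{24}\right) 259 = \frac{11}{3} \cdot 259 = \frac{2849}{3}$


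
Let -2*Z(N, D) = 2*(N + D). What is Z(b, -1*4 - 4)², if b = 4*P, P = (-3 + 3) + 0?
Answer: 64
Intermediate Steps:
P = 0 (P = 0 + 0 = 0)
b = 0 (b = 4*0 = 0)
Z(N, D) = -D - N (Z(N, D) = -(N + D) = -(D + N) = -(2*D + 2*N)/2 = -D - N)
Z(b, -1*4 - 4)² = (-(-1*4 - 4) - 1*0)² = (-(-4 - 4) + 0)² = (-1*(-8) + 0)² = (8 + 0)² = 8² = 64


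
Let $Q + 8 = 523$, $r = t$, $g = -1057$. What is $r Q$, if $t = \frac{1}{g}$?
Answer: $- \frac{515}{1057} \approx -0.48723$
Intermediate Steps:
$t = - \frac{1}{1057}$ ($t = \frac{1}{-1057} = - \frac{1}{1057} \approx -0.00094607$)
$r = - \frac{1}{1057} \approx -0.00094607$
$Q = 515$ ($Q = -8 + 523 = 515$)
$r Q = \left(- \frac{1}{1057}\right) 515 = - \frac{515}{1057}$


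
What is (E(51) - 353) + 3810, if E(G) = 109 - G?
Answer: 3515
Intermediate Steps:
(E(51) - 353) + 3810 = ((109 - 1*51) - 353) + 3810 = ((109 - 51) - 353) + 3810 = (58 - 353) + 3810 = -295 + 3810 = 3515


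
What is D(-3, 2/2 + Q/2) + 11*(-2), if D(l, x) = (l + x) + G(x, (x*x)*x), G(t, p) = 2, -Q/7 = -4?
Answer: -8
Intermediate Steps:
Q = 28 (Q = -7*(-4) = 28)
D(l, x) = 2 + l + x (D(l, x) = (l + x) + 2 = 2 + l + x)
D(-3, 2/2 + Q/2) + 11*(-2) = (2 - 3 + (2/2 + 28/2)) + 11*(-2) = (2 - 3 + (2*(½) + 28*(½))) - 22 = (2 - 3 + (1 + 14)) - 22 = (2 - 3 + 15) - 22 = 14 - 22 = -8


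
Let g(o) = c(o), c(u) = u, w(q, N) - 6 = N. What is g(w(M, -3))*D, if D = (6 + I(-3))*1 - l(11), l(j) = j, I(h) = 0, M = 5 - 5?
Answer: -15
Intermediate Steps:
M = 0
w(q, N) = 6 + N
D = -5 (D = (6 + 0)*1 - 1*11 = 6*1 - 11 = 6 - 11 = -5)
g(o) = o
g(w(M, -3))*D = (6 - 3)*(-5) = 3*(-5) = -15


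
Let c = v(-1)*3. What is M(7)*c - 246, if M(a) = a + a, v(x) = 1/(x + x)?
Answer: -267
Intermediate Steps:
v(x) = 1/(2*x)
M(a) = 2*a
c = -3/2 (c = ((½)/(-1))*3 = ((½)*(-1))*3 = -½*3 = -3/2 ≈ -1.5000)
M(7)*c - 246 = (2*7)*(-3/2) - 246 = 14*(-3/2) - 246 = -21 - 246 = -267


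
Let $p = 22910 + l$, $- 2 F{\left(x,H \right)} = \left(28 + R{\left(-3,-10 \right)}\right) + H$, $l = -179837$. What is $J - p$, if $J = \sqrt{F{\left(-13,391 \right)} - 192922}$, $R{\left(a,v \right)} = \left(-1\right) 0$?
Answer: $156927 + \frac{i \sqrt{772526}}{2} \approx 1.5693 \cdot 10^{5} + 439.47 i$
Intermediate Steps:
$R{\left(a,v \right)} = 0$
$F{\left(x,H \right)} = -14 - \frac{H}{2}$ ($F{\left(x,H \right)} = - \frac{\left(28 + 0\right) + H}{2} = - \frac{28 + H}{2} = -14 - \frac{H}{2}$)
$J = \frac{i \sqrt{772526}}{2}$ ($J = \sqrt{\left(-14 - \frac{391}{2}\right) - 192922} = \sqrt{- \frac{419}{2} - 192922} = \sqrt{- \frac{386263}{2}} = \frac{i \sqrt{772526}}{2} \approx 439.47 i$)
$p = -156927$ ($p = 22910 - 179837 = -156927$)
$J - p = \frac{i \sqrt{772526}}{2} - -156927 = \frac{i \sqrt{772526}}{2} + 156927 = 156927 + \frac{i \sqrt{772526}}{2}$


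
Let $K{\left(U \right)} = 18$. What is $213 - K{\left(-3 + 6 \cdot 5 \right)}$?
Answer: $195$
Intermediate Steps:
$213 - K{\left(-3 + 6 \cdot 5 \right)} = 213 - 18 = 195$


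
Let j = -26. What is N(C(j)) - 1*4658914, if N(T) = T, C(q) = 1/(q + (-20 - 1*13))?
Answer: -274875927/59 ≈ -4.6589e+6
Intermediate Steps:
C(q) = 1/(-33 + q) (C(q) = 1/(q + (-20 - 13)) = 1/(q - 33) = 1/(-33 + q))
N(C(j)) - 1*4658914 = 1/(-33 - 26) - 1*4658914 = 1/(-59) - 4658914 = -1/59 - 4658914 = -274875927/59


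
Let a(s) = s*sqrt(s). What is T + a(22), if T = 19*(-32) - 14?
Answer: -622 + 22*sqrt(22) ≈ -518.81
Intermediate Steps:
a(s) = s**(3/2)
T = -622 (T = -608 - 14 = -622)
T + a(22) = -622 + 22**(3/2) = -622 + 22*sqrt(22)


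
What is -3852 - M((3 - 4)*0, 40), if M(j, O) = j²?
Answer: -3852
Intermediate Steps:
-3852 - M((3 - 4)*0, 40) = -3852 - ((3 - 4)*0)² = -3852 - (-1*0)² = -3852 - 1*0² = -3852 - 1*0 = -3852 + 0 = -3852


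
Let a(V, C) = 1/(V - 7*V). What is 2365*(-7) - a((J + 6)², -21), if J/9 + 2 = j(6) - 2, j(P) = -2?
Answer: -228856319/13824 ≈ -16555.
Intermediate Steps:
J = -54 (J = -18 + 9*(-2 - 2) = -18 + 9*(-4) = -18 - 36 = -54)
a(V, C) = -1/(6*V) (a(V, C) = 1/(-6*V) = -1/(6*V))
2365*(-7) - a((J + 6)², -21) = 2365*(-7) - (-1)/(6*((-54 + 6)²)) = -16555 - (-1)/(6*((-48)²)) = -16555 - (-1)/(6*2304) = -16555 - 1*(-1/13824) = -16555 + 1/13824 = -228856319/13824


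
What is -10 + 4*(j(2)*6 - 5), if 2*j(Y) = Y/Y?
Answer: -18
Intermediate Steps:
j(Y) = ½ (j(Y) = (Y/Y)/2 = (½)*1 = ½)
-10 + 4*(j(2)*6 - 5) = -10 + 4*((½)*6 - 5) = -10 + 4*(3 - 5) = -10 + 4*(-2) = -10 - 8 = -18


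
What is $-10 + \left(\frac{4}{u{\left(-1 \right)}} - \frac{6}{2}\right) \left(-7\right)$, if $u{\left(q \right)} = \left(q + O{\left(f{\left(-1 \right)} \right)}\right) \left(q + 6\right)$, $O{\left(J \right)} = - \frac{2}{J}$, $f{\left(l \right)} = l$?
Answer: $\frac{27}{5} \approx 5.4$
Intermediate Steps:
$u{\left(q \right)} = \left(2 + q\right) \left(6 + q\right)$ ($u{\left(q \right)} = \left(q - \frac{2}{-1}\right) \left(q + 6\right) = \left(q - -2\right) \left(6 + q\right) = \left(q + 2\right) \left(6 + q\right) = \left(2 + q\right) \left(6 + q\right)$)
$-10 + \left(\frac{4}{u{\left(-1 \right)}} - \frac{6}{2}\right) \left(-7\right) = -10 + \left(\frac{4}{12 + \left(-1\right)^{2} + 8 \left(-1\right)} - \frac{6}{2}\right) \left(-7\right) = -10 + \left(\frac{4}{12 + 1 - 8} - 3\right) \left(-7\right) = -10 + \left(\frac{4}{5} - 3\right) \left(-7\right) = -10 - - \frac{77}{5} = -10 + \frac{77}{5} = \frac{27}{5}$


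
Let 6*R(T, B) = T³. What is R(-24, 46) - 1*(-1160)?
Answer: -1144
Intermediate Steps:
R(T, B) = T³/6
R(-24, 46) - 1*(-1160) = (⅙)*(-24)³ - 1*(-1160) = (⅙)*(-13824) + 1160 = -2304 + 1160 = -1144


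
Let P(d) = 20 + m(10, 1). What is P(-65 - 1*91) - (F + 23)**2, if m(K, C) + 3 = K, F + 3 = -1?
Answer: -334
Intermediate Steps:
F = -4 (F = -3 - 1 = -4)
m(K, C) = -3 + K
P(d) = 27 (P(d) = 20 + (-3 + 10) = 20 + 7 = 27)
P(-65 - 1*91) - (F + 23)**2 = 27 - (-4 + 23)**2 = 27 - 1*19**2 = 27 - 1*361 = 27 - 361 = -334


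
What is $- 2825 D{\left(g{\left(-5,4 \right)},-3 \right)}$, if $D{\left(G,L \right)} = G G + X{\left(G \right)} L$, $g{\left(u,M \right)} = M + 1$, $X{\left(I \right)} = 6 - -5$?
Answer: $22600$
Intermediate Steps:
$X{\left(I \right)} = 11$ ($X{\left(I \right)} = 6 + 5 = 11$)
$g{\left(u,M \right)} = 1 + M$
$D{\left(G,L \right)} = G^{2} + 11 L$ ($D{\left(G,L \right)} = G G + 11 L = G^{2} + 11 L$)
$- 2825 D{\left(g{\left(-5,4 \right)},-3 \right)} = - 2825 \left(\left(1 + 4\right)^{2} + 11 \left(-3\right)\right) = - 2825 \left(5^{2} - 33\right) = - 2825 \left(25 - 33\right) = \left(-2825\right) \left(-8\right) = 22600$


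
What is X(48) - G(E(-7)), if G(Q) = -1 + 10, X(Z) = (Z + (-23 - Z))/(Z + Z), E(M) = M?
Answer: -887/96 ≈ -9.2396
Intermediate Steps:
X(Z) = -23/(2*Z) (X(Z) = -23*1/(2*Z) = -23/(2*Z))
G(Q) = 9
X(48) - G(E(-7)) = -23/2/48 - 1*9 = -23/2*1/48 - 9 = -23/96 - 9 = -887/96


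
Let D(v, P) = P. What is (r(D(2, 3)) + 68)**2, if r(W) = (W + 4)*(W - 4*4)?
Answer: 529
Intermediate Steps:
r(W) = (-16 + W)*(4 + W) (r(W) = (4 + W)*(W - 16) = (4 + W)*(-16 + W) = (-16 + W)*(4 + W))
(r(D(2, 3)) + 68)**2 = ((-64 + 3**2 - 12*3) + 68)**2 = ((-64 + 9 - 36) + 68)**2 = (-91 + 68)**2 = (-23)**2 = 529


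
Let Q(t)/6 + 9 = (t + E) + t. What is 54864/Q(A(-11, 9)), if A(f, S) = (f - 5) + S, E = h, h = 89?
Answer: 1524/11 ≈ 138.55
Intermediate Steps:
E = 89
A(f, S) = -5 + S + f (A(f, S) = (-5 + f) + S = -5 + S + f)
Q(t) = 480 + 12*t (Q(t) = -54 + 6*((t + 89) + t) = -54 + 6*((89 + t) + t) = -54 + 6*(89 + 2*t) = -54 + (534 + 12*t) = 480 + 12*t)
54864/Q(A(-11, 9)) = 54864/(480 + 12*(-5 + 9 - 11)) = 54864/(480 + 12*(-7)) = 54864/(480 - 84) = 54864/396 = 54864*(1/396) = 1524/11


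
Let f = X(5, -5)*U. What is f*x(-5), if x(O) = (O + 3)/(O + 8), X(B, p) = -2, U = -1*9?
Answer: -12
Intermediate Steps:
U = -9
x(O) = (3 + O)/(8 + O)
f = 18 (f = -2*(-9) = 18)
f*x(-5) = 18*((3 - 5)/(8 - 5)) = 18*(-2/3) = -12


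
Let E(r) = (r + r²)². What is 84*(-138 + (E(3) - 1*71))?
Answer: -5460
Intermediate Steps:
84*(-138 + (E(3) - 1*71)) = 84*(-138 + (3²*(1 + 3)² - 1*71)) = 84*(-138 + (9*4² - 71)) = 84*(-138 + (9*16 - 71)) = 84*(-138 + (144 - 71)) = 84*(-138 + 73) = 84*(-65) = -5460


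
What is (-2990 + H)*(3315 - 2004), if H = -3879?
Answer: -9005259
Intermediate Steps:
(-2990 + H)*(3315 - 2004) = (-2990 - 3879)*(3315 - 2004) = -6869*1311 = -9005259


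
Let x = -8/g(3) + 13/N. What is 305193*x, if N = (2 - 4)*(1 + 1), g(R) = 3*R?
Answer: -15157919/12 ≈ -1.2632e+6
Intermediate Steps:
N = -4 (N = -2*2 = -4)
x = -149/36 (x = -8/(3*3) + 13/(-4) = -8/9 + 13*(-¼) = -8*⅑ - 13/4 = -8/9 - 13/4 = -149/36 ≈ -4.1389)
305193*x = 305193*(-149/36) = -15157919/12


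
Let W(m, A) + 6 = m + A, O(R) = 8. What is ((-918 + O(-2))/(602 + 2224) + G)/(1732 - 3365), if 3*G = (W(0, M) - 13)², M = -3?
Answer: -227509/2307429 ≈ -0.098598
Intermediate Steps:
W(m, A) = -6 + A + m (W(m, A) = -6 + (m + A) = -6 + (A + m) = -6 + A + m)
G = 484/3 (G = ((-6 - 3 + 0) - 13)²/3 = (-9 - 13)²/3 = (⅓)*(-22)² = (⅓)*484 = 484/3 ≈ 161.33)
((-918 + O(-2))/(602 + 2224) + G)/(1732 - 3365) = ((-918 + 8)/(602 + 2224) + 484/3)/(1732 - 3365) = (-910/2826 + 484/3)/(-1633) = (-910*1/2826 + 484/3)*(-1/1633) = (-455/1413 + 484/3)*(-1/1633) = (227509/1413)*(-1/1633) = -227509/2307429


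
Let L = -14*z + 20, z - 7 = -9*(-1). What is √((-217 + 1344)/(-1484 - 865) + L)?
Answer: 67*I*√3103/261 ≈ 14.3*I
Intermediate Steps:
z = 16 (z = 7 - 9*(-1) = 7 + 9 = 16)
L = -204 (L = -14*16 + 20 = -224 + 20 = -204)
√((-217 + 1344)/(-1484 - 865) + L) = √((-217 + 1344)/(-1484 - 865) - 204) = √(1127/(-2349) - 204) = √(1127*(-1/2349) - 204) = √(-1127/2349 - 204) = √(-480323/2349) = 67*I*√3103/261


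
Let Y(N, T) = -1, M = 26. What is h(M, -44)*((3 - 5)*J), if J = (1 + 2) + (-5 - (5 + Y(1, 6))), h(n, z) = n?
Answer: 312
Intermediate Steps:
J = -6 (J = (1 + 2) + (-5 - (5 - 1)) = 3 + (-5 - 4) = 3 - 9 = -6)
h(M, -44)*((3 - 5)*J) = 26*((3 - 5)*(-6)) = 26*(-2*(-6)) = 26*12 = 312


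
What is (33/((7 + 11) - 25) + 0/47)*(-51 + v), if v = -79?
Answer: 4290/7 ≈ 612.86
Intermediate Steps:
(33/((7 + 11) - 25) + 0/47)*(-51 + v) = (33/((7 + 11) - 25) + 0/47)*(-51 - 79) = (33/(18 - 25) + 0*(1/47))*(-130) = (33/(-7) + 0)*(-130) = (33*(-⅐) + 0)*(-130) = (-33/7 + 0)*(-130) = -33/7*(-130) = 4290/7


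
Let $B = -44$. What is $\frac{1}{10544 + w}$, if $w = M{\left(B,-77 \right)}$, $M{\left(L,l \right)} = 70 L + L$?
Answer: $\frac{1}{7420} \approx 0.00013477$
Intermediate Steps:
$M{\left(L,l \right)} = 71 L$
$w = -3124$ ($w = 71 \left(-44\right) = -3124$)
$\frac{1}{10544 + w} = \frac{1}{10544 - 3124} = \frac{1}{7420}$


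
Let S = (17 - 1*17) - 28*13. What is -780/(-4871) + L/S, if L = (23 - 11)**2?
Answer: -104376/443261 ≈ -0.23547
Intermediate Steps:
L = 144 (L = 12**2 = 144)
S = -364 (S = (17 - 17) - 364 = 0 - 364 = -364)
-780/(-4871) + L/S = -780/(-4871) + 144/(-364) = -780*(-1/4871) + 144*(-1/364) = 780/4871 - 36/91 = -104376/443261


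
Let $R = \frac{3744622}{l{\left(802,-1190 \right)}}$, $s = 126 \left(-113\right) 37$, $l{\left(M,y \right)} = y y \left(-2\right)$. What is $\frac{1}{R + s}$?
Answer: $- \frac{202300}{106573121273} \approx -1.8982 \cdot 10^{-6}$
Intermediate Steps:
$l{\left(M,y \right)} = - 2 y^{2}$ ($l{\left(M,y \right)} = y^{2} \left(-2\right) = - 2 y^{2}$)
$s = -526806$ ($s = \left(-14238\right) 37 = -526806$)
$R = - \frac{267473}{202300}$ ($R = \frac{3744622}{\left(-2\right) \left(-1190\right)^{2}} = \frac{3744622}{\left(-2\right) 1416100} = \frac{3744622}{-2832200} = 3744622 \left(- \frac{1}{2832200}\right) = - \frac{267473}{202300} \approx -1.3222$)
$\frac{1}{R + s} = \frac{1}{- \frac{267473}{202300} - 526806} = \frac{1}{- \frac{106573121273}{202300}} = - \frac{202300}{106573121273}$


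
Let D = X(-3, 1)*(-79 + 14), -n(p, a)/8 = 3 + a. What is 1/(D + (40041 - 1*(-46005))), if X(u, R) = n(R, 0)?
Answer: 1/87606 ≈ 1.1415e-5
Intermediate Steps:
n(p, a) = -24 - 8*a (n(p, a) = -8*(3 + a) = -24 - 8*a)
X(u, R) = -24 (X(u, R) = -24 - 8*0 = -24 + 0 = -24)
D = 1560 (D = -24*(-79 + 14) = -24*(-65) = 1560)
1/(D + (40041 - 1*(-46005))) = 1/(1560 + (40041 - 1*(-46005))) = 1/(1560 + (40041 + 46005)) = 1/(1560 + 86046) = 1/87606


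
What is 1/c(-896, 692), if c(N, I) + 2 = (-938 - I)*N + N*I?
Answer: 1/840446 ≈ 1.1898e-6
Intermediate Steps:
c(N, I) = -2 + I*N + N*(-938 - I) (c(N, I) = -2 + ((-938 - I)*N + N*I) = -2 + (N*(-938 - I) + I*N) = -2 + (I*N + N*(-938 - I)) = -2 + I*N + N*(-938 - I))
1/c(-896, 692) = 1/(-2 - 938*(-896)) = 1/(-2 + 840448) = 1/840446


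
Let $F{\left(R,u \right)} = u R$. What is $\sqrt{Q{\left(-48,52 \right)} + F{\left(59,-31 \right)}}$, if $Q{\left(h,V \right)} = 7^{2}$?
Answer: $2 i \sqrt{445} \approx 42.19 i$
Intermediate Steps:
$F{\left(R,u \right)} = R u$
$Q{\left(h,V \right)} = 49$
$\sqrt{Q{\left(-48,52 \right)} + F{\left(59,-31 \right)}} = \sqrt{49 + 59 \left(-31\right)} = \sqrt{49 - 1829} = \sqrt{-1780} = 2 i \sqrt{445}$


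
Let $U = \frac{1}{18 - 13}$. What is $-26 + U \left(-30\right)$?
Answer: $-32$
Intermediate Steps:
$U = \frac{1}{5} \approx 0.2$
$-26 + U \left(-30\right) = -26 + \frac{1}{5} \left(-30\right) = -26 - 6 = -32$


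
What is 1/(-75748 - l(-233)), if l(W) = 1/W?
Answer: -233/17649283 ≈ -1.3202e-5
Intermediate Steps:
1/(-75748 - l(-233)) = 1/(-75748 - 1/(-233)) = 1/(-75748 - 1*(-1/233)) = 1/(-75748 + 1/233) = 1/(-17649283/233) = -233/17649283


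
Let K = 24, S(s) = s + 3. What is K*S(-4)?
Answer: -24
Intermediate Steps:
S(s) = 3 + s
K*S(-4) = 24*(3 - 4) = 24*(-1) = -24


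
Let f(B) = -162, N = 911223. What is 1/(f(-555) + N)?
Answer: 1/911061 ≈ 1.0976e-6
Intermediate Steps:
1/(f(-555) + N) = 1/(-162 + 911223) = 1/911061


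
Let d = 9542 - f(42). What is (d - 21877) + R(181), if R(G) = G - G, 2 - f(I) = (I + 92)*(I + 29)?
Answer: -2823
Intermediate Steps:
f(I) = 2 - (29 + I)*(92 + I) (f(I) = 2 - (I + 92)*(I + 29) = 2 - (92 + I)*(29 + I) = 2 - (29 + I)*(92 + I))
R(G) = 0
d = 19054 (d = 9542 - (-2666 - 1*42² - 121*42) = 9542 - (-2666 - 1*1764 - 5082) = 9542 - (-2666 - 1764 - 5082) = 9542 - 1*(-9512) = 9542 + 9512 = 19054)
(d - 21877) + R(181) = (19054 - 21877) + 0 = -2823 + 0 = -2823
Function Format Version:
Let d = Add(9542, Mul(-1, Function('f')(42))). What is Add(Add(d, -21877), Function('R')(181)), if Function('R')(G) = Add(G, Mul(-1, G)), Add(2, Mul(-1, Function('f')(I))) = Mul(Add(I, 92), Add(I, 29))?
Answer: -2823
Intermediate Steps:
Function('f')(I) = Add(2, Mul(-1, Add(29, I), Add(92, I))) (Function('f')(I) = Add(2, Mul(-1, Mul(Add(I, 92), Add(I, 29)))) = Add(2, Mul(-1, Mul(Add(92, I), Add(29, I)))) = Add(2, Mul(-1, Mul(Add(29, I), Add(92, I)))) = Add(2, Mul(-1, Add(29, I), Add(92, I))))
Function('R')(G) = 0
d = 19054 (d = Add(9542, Mul(-1, Add(-2666, Mul(-1, Pow(42, 2)), Mul(-121, 42)))) = Add(9542, Mul(-1, Add(-2666, Mul(-1, 1764), -5082))) = Add(9542, Mul(-1, Add(-2666, -1764, -5082))) = Add(9542, Mul(-1, -9512)) = Add(9542, 9512) = 19054)
Add(Add(d, -21877), Function('R')(181)) = Add(Add(19054, -21877), 0) = Add(-2823, 0) = -2823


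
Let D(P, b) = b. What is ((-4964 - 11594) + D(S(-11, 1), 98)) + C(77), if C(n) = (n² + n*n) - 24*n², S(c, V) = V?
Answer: -146898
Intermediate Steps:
C(n) = -22*n² (C(n) = (n² + n²) - 24*n² = 2*n² - 24*n² = -22*n²)
((-4964 - 11594) + D(S(-11, 1), 98)) + C(77) = ((-4964 - 11594) + 98) - 22*77² = (-16558 + 98) - 22*5929 = -16460 - 130438 = -146898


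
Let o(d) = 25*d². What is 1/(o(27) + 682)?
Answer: 1/18907 ≈ 5.2890e-5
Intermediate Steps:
1/(o(27) + 682) = 1/(25*27² + 682) = 1/(25*729 + 682) = 1/(18225 + 682) = 1/18907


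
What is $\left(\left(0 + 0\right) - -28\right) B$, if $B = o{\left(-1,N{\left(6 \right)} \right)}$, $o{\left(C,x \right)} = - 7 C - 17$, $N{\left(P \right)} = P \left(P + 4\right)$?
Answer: $-280$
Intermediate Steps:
$N{\left(P \right)} = P \left(4 + P\right)$
$o{\left(C,x \right)} = -17 - 7 C$
$B = -10$ ($B = -17 - -7 = -17 + 7 = -10$)
$\left(\left(0 + 0\right) - -28\right) B = \left(\left(0 + 0\right) - -28\right) \left(-10\right) = \left(0 + 28\right) \left(-10\right) = 28 \left(-10\right) = -280$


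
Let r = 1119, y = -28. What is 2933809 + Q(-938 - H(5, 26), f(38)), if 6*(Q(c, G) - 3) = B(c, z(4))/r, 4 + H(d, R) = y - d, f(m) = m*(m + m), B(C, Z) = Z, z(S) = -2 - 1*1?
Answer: 6565871255/2238 ≈ 2.9338e+6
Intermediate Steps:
z(S) = -3 (z(S) = -2 - 1 = -3)
f(m) = 2*m² (f(m) = m*(2*m) = 2*m²)
H(d, R) = -32 - d (H(d, R) = -4 + (-28 - d) = -32 - d)
Q(c, G) = 6713/2238 (Q(c, G) = 3 + (-3/1119)/6 = 3 + (-3*1/1119)/6 = 3 + (⅙)*(-1/373) = 3 - 1/2238 = 6713/2238)
2933809 + Q(-938 - H(5, 26), f(38)) = 2933809 + 6713/2238 = 6565871255/2238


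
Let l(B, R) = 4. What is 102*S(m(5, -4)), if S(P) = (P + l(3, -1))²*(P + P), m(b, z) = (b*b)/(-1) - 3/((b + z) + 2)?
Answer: -2567136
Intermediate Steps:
m(b, z) = -b² - 3/(2 + b + z) (m(b, z) = b²*(-1) - 3/(2 + b + z) = -b² - 3/(2 + b + z))
S(P) = 2*P*(4 + P)² (S(P) = (P + 4)²*(P + P) = (4 + P)²*(2*P) = 2*P*(4 + P)²)
102*S(m(5, -4)) = 102*(2*((-3 - 1*5³ - 2*5² - 1*(-4)*5²)/(2 + 5 - 4))*(4 + (-3 - 1*5³ - 2*5² - 1*(-4)*5²)/(2 + 5 - 4))²) = 102*(2*((-3 - 1*125 - 2*25 - 1*(-4)*25)/3)*(4 + (-3 - 1*125 - 2*25 - 1*(-4)*25)/3)²) = 102*(2*((-3 - 125 - 50 + 100)/3)*(4 + (-3 - 125 - 50 + 100)/3)²) = 102*(2*((⅓)*(-78))*(4 + (⅓)*(-78))²) = 102*(2*(-26)*(4 - 26)²) = 102*(2*(-26)*(-22)²) = 102*(2*(-26)*484) = 102*(-25168) = -2567136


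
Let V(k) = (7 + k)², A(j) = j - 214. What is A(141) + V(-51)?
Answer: 1863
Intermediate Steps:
A(j) = -214 + j
A(141) + V(-51) = (-214 + 141) + (7 - 51)² = -73 + (-44)² = -73 + 1936 = 1863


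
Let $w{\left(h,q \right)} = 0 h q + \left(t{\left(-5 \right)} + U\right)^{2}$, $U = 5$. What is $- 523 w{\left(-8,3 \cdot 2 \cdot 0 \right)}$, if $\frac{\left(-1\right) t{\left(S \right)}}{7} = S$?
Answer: $-836800$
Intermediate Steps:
$t{\left(S \right)} = - 7 S$
$w{\left(h,q \right)} = 1600$ ($w{\left(h,q \right)} = 0 h q + \left(\left(-7\right) \left(-5\right) + 5\right)^{2} = 0 q + \left(35 + 5\right)^{2} = 0 + 40^{2} = 0 + 1600 = 1600$)
$- 523 w{\left(-8,3 \cdot 2 \cdot 0 \right)} = \left(-523\right) 1600 = -836800$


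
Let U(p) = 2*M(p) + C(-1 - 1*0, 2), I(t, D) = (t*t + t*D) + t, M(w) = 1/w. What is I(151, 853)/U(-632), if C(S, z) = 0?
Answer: -47954580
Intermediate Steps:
I(t, D) = t + t**2 + D*t (I(t, D) = (t**2 + D*t) + t = t + t**2 + D*t)
U(p) = 2/p (U(p) = 2/p + 0 = 2/p)
I(151, 853)/U(-632) = (151*(1 + 853 + 151))/((2/(-632))) = (151*1005)/((2*(-1/632))) = 151755/(-1/316) = 151755*(-316) = -47954580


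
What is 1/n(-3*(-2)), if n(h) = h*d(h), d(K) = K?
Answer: 1/36 ≈ 0.027778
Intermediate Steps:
n(h) = h² (n(h) = h*h = h²)
1/n(-3*(-2)) = 1/((-3*(-2))²) = 1/(6²) = 1/36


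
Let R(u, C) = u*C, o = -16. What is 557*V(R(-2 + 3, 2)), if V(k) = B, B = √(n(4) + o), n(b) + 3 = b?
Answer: 557*I*√15 ≈ 2157.3*I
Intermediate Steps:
n(b) = -3 + b
R(u, C) = C*u
B = I*√15 (B = √((-3 + 4) - 16) = √(1 - 16) = √(-15) = I*√15 ≈ 3.873*I)
V(k) = I*√15
557*V(R(-2 + 3, 2)) = 557*(I*√15) = 557*I*√15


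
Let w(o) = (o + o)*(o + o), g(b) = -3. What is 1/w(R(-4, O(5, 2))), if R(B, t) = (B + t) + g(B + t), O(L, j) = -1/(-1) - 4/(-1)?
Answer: 1/16 ≈ 0.062500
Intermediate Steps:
O(L, j) = 5 (O(L, j) = -1*(-1) - 4*(-1) = 1 + 4 = 5)
R(B, t) = -3 + B + t (R(B, t) = (B + t) - 3 = -3 + B + t)
w(o) = 4*o**2 (w(o) = (2*o)*(2*o) = 4*o**2)
1/w(R(-4, O(5, 2))) = 1/(4*(-3 - 4 + 5)**2) = 1/(4*(-2)**2) = 1/(4*4) = 1/16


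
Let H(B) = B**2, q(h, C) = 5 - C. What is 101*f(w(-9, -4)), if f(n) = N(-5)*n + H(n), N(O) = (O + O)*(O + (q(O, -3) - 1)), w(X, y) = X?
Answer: 26361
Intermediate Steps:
N(O) = 2*O*(7 + O) (N(O) = (O + O)*(O + ((5 - 1*(-3)) - 1)) = (2*O)*(O + ((5 + 3) - 1)) = (2*O)*(O + (8 - 1)) = (2*O)*(O + 7) = (2*O)*(7 + O) = 2*O*(7 + O))
f(n) = n**2 - 20*n (f(n) = (2*(-5)*(7 - 5))*n + n**2 = (2*(-5)*2)*n + n**2 = -20*n + n**2 = n**2 - 20*n)
101*f(w(-9, -4)) = 101*(-9*(-20 - 9)) = 101*(-9*(-29)) = 101*261 = 26361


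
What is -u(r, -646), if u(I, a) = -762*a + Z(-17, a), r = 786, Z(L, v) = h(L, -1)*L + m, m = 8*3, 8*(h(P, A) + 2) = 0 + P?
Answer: -3938769/8 ≈ -4.9235e+5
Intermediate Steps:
h(P, A) = -2 + P/8 (h(P, A) = -2 + (0 + P)/8 = -2 + P/8)
m = 24
Z(L, v) = 24 + L*(-2 + L/8) (Z(L, v) = (-2 + L/8)*L + 24 = L*(-2 + L/8) + 24 = 24 + L*(-2 + L/8))
u(I, a) = 753/8 - 762*a (u(I, a) = -762*a + (24 + (⅛)*(-17)*(-16 - 17)) = -762*a + (24 + (⅛)*(-17)*(-33)) = -762*a + (24 + 561/8) = -762*a + 753/8 = 753/8 - 762*a)
-u(r, -646) = -(753/8 - 762*(-646)) = -(753/8 + 492252) = -1*3938769/8 = -3938769/8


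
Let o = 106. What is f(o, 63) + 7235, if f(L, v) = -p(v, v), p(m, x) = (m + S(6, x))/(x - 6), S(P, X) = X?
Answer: 137423/19 ≈ 7232.8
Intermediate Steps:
p(m, x) = (m + x)/(-6 + x) (p(m, x) = (m + x)/(x - 6) = (m + x)/(-6 + x))
f(L, v) = -2*v/(-6 + v) (f(L, v) = -(v + v)/(-6 + v) = -2*v/(-6 + v))
f(o, 63) + 7235 = -2*63/(-6 + 63) + 7235 = -2*63/57 + 7235 = -2*63*1/57 + 7235 = -42/19 + 7235 = 137423/19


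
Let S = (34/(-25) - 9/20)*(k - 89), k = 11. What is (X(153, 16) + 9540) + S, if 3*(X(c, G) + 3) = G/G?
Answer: 1451777/150 ≈ 9678.5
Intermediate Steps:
X(c, G) = -8/3 (X(c, G) = -3 + (G/G)/3 = -3 + (⅓)*1 = -3 + ⅓ = -8/3)
S = 7059/50 (S = (34/(-25) - 9/20)*(11 - 89) = (34*(-1/25) - 9*1/20)*(-78) = (-34/25 - 9/20)*(-78) = -181/100*(-78) = 7059/50 ≈ 141.18)
(X(153, 16) + 9540) + S = (-8/3 + 9540) + 7059/50 = 28612/3 + 7059/50 = 1451777/150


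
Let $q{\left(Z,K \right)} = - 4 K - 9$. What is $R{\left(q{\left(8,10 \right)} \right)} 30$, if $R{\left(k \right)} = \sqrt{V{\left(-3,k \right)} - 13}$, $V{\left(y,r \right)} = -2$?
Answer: $30 i \sqrt{15} \approx 116.19 i$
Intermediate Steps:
$q{\left(Z,K \right)} = -9 - 4 K$
$R{\left(k \right)} = i \sqrt{15}$ ($R{\left(k \right)} = \sqrt{-2 - 13} = \sqrt{-15} = i \sqrt{15}$)
$R{\left(q{\left(8,10 \right)} \right)} 30 = i \sqrt{15} \cdot 30 = 30 i \sqrt{15}$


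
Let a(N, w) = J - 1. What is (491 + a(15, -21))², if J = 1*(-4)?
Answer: 236196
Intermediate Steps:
J = -4
a(N, w) = -5 (a(N, w) = -4 - 1 = -5)
(491 + a(15, -21))² = (491 - 5)² = 486² = 236196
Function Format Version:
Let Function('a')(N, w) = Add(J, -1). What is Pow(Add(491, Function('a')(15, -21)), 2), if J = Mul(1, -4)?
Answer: 236196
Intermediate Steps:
J = -4
Function('a')(N, w) = -5 (Function('a')(N, w) = Add(-4, -1) = -5)
Pow(Add(491, Function('a')(15, -21)), 2) = Pow(Add(491, -5), 2) = Pow(486, 2) = 236196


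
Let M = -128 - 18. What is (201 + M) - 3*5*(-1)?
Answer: 70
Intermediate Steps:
M = -146
(201 + M) - 3*5*(-1) = (201 - 146) - 3*5*(-1) = 55 - 15*(-1) = 55 + 15 = 70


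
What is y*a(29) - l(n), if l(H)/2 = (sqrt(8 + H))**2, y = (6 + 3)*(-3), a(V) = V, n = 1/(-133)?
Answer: -106265/133 ≈ -798.99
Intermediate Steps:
n = -1/133 ≈ -0.0075188
y = -27 (y = 9*(-3) = -27)
l(H) = 16 + 2*H (l(H) = 2*(sqrt(8 + H))**2 = 2*(8 + H) = 16 + 2*H)
y*a(29) - l(n) = -27*29 - (16 + 2*(-1/133)) = -783 - (16 - 2/133) = -783 - 1*2126/133 = -783 - 2126/133 = -106265/133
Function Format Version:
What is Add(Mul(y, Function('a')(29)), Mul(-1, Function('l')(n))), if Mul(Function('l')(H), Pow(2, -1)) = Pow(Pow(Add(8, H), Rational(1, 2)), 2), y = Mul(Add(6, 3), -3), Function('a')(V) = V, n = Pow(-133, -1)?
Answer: Rational(-106265, 133) ≈ -798.99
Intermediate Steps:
n = Rational(-1, 133) ≈ -0.0075188
y = -27 (y = Mul(9, -3) = -27)
Function('l')(H) = Add(16, Mul(2, H)) (Function('l')(H) = Mul(2, Pow(Pow(Add(8, H), Rational(1, 2)), 2)) = Mul(2, Add(8, H)) = Add(16, Mul(2, H)))
Add(Mul(y, Function('a')(29)), Mul(-1, Function('l')(n))) = Add(Mul(-27, 29), Mul(-1, Add(16, Mul(2, Rational(-1, 133))))) = Add(-783, Mul(-1, Add(16, Rational(-2, 133)))) = Add(-783, Mul(-1, Rational(2126, 133))) = Add(-783, Rational(-2126, 133)) = Rational(-106265, 133)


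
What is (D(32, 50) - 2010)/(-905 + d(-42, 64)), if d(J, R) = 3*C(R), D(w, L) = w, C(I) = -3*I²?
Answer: 1978/37769 ≈ 0.052371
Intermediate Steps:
d(J, R) = -9*R² (d(J, R) = 3*(-3*R²) = -9*R²)
(D(32, 50) - 2010)/(-905 + d(-42, 64)) = (32 - 2010)/(-905 - 9*64²) = -1978/(-905 - 9*4096) = -1978/(-905 - 36864) = -1978/(-37769) = -1978*(-1/37769) = 1978/37769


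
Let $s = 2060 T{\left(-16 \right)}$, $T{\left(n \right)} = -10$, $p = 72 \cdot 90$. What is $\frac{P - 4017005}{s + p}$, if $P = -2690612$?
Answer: $\frac{6707617}{14120} \approx 475.04$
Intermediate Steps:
$p = 6480$
$s = -20600$ ($s = 2060 \left(-10\right) = -20600$)
$\frac{P - 4017005}{s + p} = \frac{-2690612 - 4017005}{-20600 + 6480} = - \frac{6707617}{-14120} = \left(-6707617\right) \left(- \frac{1}{14120}\right) = \frac{6707617}{14120}$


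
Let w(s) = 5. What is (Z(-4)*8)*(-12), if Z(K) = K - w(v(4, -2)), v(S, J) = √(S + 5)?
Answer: 864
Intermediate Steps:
v(S, J) = √(5 + S)
Z(K) = -5 + K (Z(K) = K - 1*5 = K - 5 = -5 + K)
(Z(-4)*8)*(-12) = ((-5 - 4)*8)*(-12) = -9*8*(-12) = -72*(-12) = 864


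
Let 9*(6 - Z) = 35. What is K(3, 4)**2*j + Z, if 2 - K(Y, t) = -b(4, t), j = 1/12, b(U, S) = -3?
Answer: 79/36 ≈ 2.1944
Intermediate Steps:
Z = 19/9 (Z = 6 - 1/9*35 = 6 - 35/9 = 19/9 ≈ 2.1111)
j = 1/12 ≈ 0.083333
K(Y, t) = -1 (K(Y, t) = 2 - (-1)*(-3) = 2 - 1*3 = 2 - 3 = -1)
K(3, 4)**2*j + Z = (-1)**2*(1/12) + 19/9 = 1*(1/12) + 19/9 = 1/12 + 19/9 = 79/36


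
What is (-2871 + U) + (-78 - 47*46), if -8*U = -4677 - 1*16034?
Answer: -20177/8 ≈ -2522.1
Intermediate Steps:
U = 20711/8 (U = -(-4677 - 1*16034)/8 = -(-4677 - 16034)/8 = -⅛*(-20711) = 20711/8 ≈ 2588.9)
(-2871 + U) + (-78 - 47*46) = (-2871 + 20711/8) + (-78 - 47*46) = -2257/8 + (-78 - 2162) = -2257/8 - 2240 = -20177/8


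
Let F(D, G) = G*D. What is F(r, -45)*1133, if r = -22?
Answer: 1121670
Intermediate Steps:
F(D, G) = D*G
F(r, -45)*1133 = -22*(-45)*1133 = 990*1133 = 1121670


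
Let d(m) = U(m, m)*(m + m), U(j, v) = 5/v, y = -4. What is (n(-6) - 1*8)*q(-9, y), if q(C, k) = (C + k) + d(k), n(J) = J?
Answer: 42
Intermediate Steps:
d(m) = 10 (d(m) = (5/m)*(m + m) = (5/m)*(2*m) = 10)
q(C, k) = 10 + C + k (q(C, k) = (C + k) + 10 = 10 + C + k)
(n(-6) - 1*8)*q(-9, y) = (-6 - 1*8)*(10 - 9 - 4) = (-6 - 8)*(-3) = -14*(-3) = 42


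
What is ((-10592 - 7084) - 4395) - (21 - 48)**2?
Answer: -22800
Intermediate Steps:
((-10592 - 7084) - 4395) - (21 - 48)**2 = (-17676 - 4395) - 1*(-27)**2 = -22071 - 1*729 = -22071 - 729 = -22800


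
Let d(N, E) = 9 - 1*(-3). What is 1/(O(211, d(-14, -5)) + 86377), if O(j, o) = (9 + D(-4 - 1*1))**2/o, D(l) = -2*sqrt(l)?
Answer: 12*I/(36*sqrt(5) + 1036585*I) ≈ 1.1576e-5 + 8.99e-10*I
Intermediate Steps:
d(N, E) = 12 (d(N, E) = 9 + 3 = 12)
O(j, o) = (9 - 2*I*sqrt(5))**2/o (O(j, o) = (9 - 2*sqrt(-4 - 1*1))**2/o = (9 - 2*sqrt(-4 - 1))**2/o = (9 - 2*I*sqrt(5))**2/o)
1/(O(211, d(-14, -5)) + 86377) = 1/((61 - 36*I*sqrt(5))/12 + 86377) = 1/((61/12 - 3*I*sqrt(5)) + 86377) = 1/(1036585/12 - 3*I*sqrt(5))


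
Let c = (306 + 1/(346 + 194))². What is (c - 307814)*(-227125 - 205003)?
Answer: 1686756938407552/18225 ≈ 9.2552e+10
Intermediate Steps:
c = 27304588081/291600 (c = (306 + 1/540)² = (165241/540)² = 27304588081/291600 ≈ 93637.)
(c - 307814)*(-227125 - 205003) = (27304588081/291600 - 307814)*(-227125 - 205003) = -62453974319/291600*(-432128) = 1686756938407552/18225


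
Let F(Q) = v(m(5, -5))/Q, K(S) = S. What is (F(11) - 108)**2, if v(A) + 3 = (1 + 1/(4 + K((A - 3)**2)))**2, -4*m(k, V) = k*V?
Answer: 4172668796055204/356622758041 ≈ 11701.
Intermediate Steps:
m(k, V) = -V*k/4 (m(k, V) = -k*V/4 = -V*k/4)
v(A) = -3 + (1 + 1/(4 + (-3 + A)**2))**2 (v(A) = -3 + (1 + 1/(4 + (A - 3)**2))**2 = -3 + (1 + 1/(4 + (-3 + A)**2))**2)
F(Q) = -100866/(54289*Q) (F(Q) = (-3 + (5 + (-3 - 1/4*(-5)*5)**2)**2/(4 + (-3 - 1/4*(-5)*5)**2)**2)/Q = (-3 + (5 + (-3 + 25/4)**2)**2/(4 + (-3 + 25/4)**2)**2)/Q = (-3 + (5 + (13/4)**2)**2/(4 + (13/4)**2)**2)/Q = (-3 + (5 + 169/16)**2/(4 + 169/16)**2)/Q = (-3 + (249/16)**2/(233/16)**2)/Q = (-3 + (256/54289)*(62001/256))/Q = (-3 + 62001/54289)/Q = -100866/(54289*Q))
(F(11) - 108)**2 = (-100866/54289/11 - 108)**2 = (-100866/54289*1/11 - 108)**2 = (-100866/597179 - 108)**2 = (-64596198/597179)**2 = 4172668796055204/356622758041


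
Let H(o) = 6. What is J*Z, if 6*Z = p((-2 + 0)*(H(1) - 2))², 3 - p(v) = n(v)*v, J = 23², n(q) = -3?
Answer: 77763/2 ≈ 38882.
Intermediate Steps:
J = 529
p(v) = 3 + 3*v (p(v) = 3 - (-3)*v = 3 + 3*v)
Z = 147/2 (Z = (3 + 3*((-2 + 0)*(6 - 2)))²/6 = (3 + 3*(-2*4))²/6 = (3 + 3*(-8))²/6 = (3 - 24)²/6 = (⅙)*(-21)² = (⅙)*441 = 147/2 ≈ 73.500)
J*Z = 529*(147/2) = 77763/2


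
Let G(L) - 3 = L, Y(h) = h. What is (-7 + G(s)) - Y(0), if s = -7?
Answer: -11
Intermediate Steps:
G(L) = 3 + L
(-7 + G(s)) - Y(0) = (-7 + (3 - 7)) - 1*0 = (-7 - 4) + 0 = -11 + 0 = -11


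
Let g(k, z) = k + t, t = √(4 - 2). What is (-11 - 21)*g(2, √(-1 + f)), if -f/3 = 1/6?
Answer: -64 - 32*√2 ≈ -109.25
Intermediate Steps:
f = -½ (f = -3/6 = -3*⅙ = -½ ≈ -0.50000)
t = √2 ≈ 1.4142
g(k, z) = k + √2
(-11 - 21)*g(2, √(-1 + f)) = (-11 - 21)*(2 + √2) = -32*(2 + √2) = -64 - 32*√2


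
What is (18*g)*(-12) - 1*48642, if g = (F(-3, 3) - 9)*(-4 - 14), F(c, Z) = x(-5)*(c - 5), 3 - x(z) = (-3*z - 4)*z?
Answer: -1887666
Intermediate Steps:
x(z) = 3 - z*(-4 - 3*z) (x(z) = 3 - (-3*z - 4)*z = 3 - (-4 - 3*z)*z = 3 - z*(-4 - 3*z))
F(c, Z) = -290 + 58*c (F(c, Z) = (3 + 3*(-5)² + 4*(-5))*(c - 5) = (3 + 3*25 - 20)*(-5 + c) = (3 + 75 - 20)*(-5 + c) = 58*(-5 + c) = -290 + 58*c)
g = 8514 (g = ((-290 + 58*(-3)) - 9)*(-4 - 14) = ((-290 - 174) - 9)*(-18) = (-464 - 9)*(-18) = -473*(-18) = 8514)
(18*g)*(-12) - 1*48642 = (18*8514)*(-12) - 1*48642 = 153252*(-12) - 48642 = -1839024 - 48642 = -1887666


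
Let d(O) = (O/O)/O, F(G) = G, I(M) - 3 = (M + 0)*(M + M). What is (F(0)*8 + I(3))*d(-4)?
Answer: -21/4 ≈ -5.2500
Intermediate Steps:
I(M) = 3 + 2*M² (I(M) = 3 + (M + 0)*(M + M) = 3 + M*(2*M) = 3 + 2*M²)
d(O) = 1/O
(F(0)*8 + I(3))*d(-4) = (0*8 + (3 + 2*3²))/(-4) = (0 + (3 + 2*9))*(-¼) = (0 + (3 + 18))*(-¼) = (0 + 21)*(-¼) = 21*(-¼) = -21/4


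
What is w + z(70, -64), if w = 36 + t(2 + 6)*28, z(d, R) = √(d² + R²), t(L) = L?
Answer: 260 + 2*√2249 ≈ 354.85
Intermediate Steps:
z(d, R) = √(R² + d²)
w = 260 (w = 36 + (2 + 6)*28 = 36 + 8*28 = 36 + 224 = 260)
w + z(70, -64) = 260 + √((-64)² + 70²) = 260 + √(4096 + 4900) = 260 + √8996 = 260 + 2*√2249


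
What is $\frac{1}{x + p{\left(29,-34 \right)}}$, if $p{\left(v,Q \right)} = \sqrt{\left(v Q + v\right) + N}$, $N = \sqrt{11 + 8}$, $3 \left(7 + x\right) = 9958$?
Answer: $\frac{1}{\frac{9937}{3} + i \sqrt{957 - \sqrt{19}}} \approx 0.00030188 - 2.813 \cdot 10^{-6} i$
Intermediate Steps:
$x = \frac{9937}{3}$ ($x = -7 + \frac{1}{3} \cdot 9958 = -7 + \frac{9958}{3} = \frac{9937}{3} \approx 3312.3$)
$N = \sqrt{19} \approx 4.3589$
$p{\left(v,Q \right)} = \sqrt{v + \sqrt{19} + Q v}$ ($p{\left(v,Q \right)} = \sqrt{\left(v Q + v\right) + \sqrt{19}} = \sqrt{\left(Q v + v\right) + \sqrt{19}} = \sqrt{\left(v + Q v\right) + \sqrt{19}} = \sqrt{v + \sqrt{19} + Q v}$)
$\frac{1}{x + p{\left(29,-34 \right)}} = \frac{1}{\frac{9937}{3} + \sqrt{29 + \sqrt{19} - 986}} = \frac{1}{\frac{9937}{3} + \sqrt{-957 + \sqrt{19}}}$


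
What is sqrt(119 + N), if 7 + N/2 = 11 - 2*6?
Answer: sqrt(103) ≈ 10.149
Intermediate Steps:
N = -16 (N = -14 + 2*(11 - 2*6) = -14 + 2*(11 - 12) = -14 + 2*(-1) = -14 - 2 = -16)
sqrt(119 + N) = sqrt(119 - 16) = sqrt(103)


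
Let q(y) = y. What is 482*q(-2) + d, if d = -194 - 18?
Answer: -1176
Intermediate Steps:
d = -212
482*q(-2) + d = 482*(-2) - 212 = -964 - 212 = -1176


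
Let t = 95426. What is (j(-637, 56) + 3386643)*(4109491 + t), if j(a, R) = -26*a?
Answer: 14310194558985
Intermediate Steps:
(j(-637, 56) + 3386643)*(4109491 + t) = (-26*(-637) + 3386643)*(4109491 + 95426) = (16562 + 3386643)*4204917 = 3403205*4204917 = 14310194558985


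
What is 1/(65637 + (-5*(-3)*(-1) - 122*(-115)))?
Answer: 1/79652 ≈ 1.2555e-5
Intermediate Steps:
1/(65637 + (-5*(-3)*(-1) - 122*(-115))) = 1/(65637 + (15*(-1) + 14030)) = 1/(65637 + (-15 + 14030)) = 1/(65637 + 14015) = 1/79652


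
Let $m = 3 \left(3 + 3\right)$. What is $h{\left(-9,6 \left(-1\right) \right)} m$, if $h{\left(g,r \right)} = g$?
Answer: $-162$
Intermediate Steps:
$m = 18$ ($m = 3 \cdot 6 = 18$)
$h{\left(-9,6 \left(-1\right) \right)} m = \left(-9\right) 18 = -162$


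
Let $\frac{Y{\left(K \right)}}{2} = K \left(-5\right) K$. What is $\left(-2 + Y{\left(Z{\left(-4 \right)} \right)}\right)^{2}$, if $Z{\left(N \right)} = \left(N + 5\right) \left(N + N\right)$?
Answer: $412164$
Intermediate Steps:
$Z{\left(N \right)} = 2 N \left(5 + N\right)$ ($Z{\left(N \right)} = \left(5 + N\right) 2 N = 2 N \left(5 + N\right)$)
$Y{\left(K \right)} = - 10 K^{2}$ ($Y{\left(K \right)} = 2 K \left(-5\right) K = 2 - 5 K K = 2 \left(- 5 K^{2}\right) = - 10 K^{2}$)
$\left(-2 + Y{\left(Z{\left(-4 \right)} \right)}\right)^{2} = \left(-2 - 10 \left(2 \left(-4\right) \left(5 - 4\right)\right)^{2}\right)^{2} = \left(-2 - 10 \left(2 \left(-4\right) 1\right)^{2}\right)^{2} = \left(-2 - 10 \left(-8\right)^{2}\right)^{2} = \left(-2 - 640\right)^{2} = \left(-642\right)^{2} = 412164$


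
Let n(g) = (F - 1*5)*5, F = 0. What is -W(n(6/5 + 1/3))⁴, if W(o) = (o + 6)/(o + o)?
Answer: -130321/6250000 ≈ -0.020851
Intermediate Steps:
n(g) = -25 (n(g) = (0 - 1*5)*5 = (0 - 5)*5 = -5*5 = -25)
W(o) = (6 + o)/(2*o) (W(o) = (6 + o)/((2*o)) = (6 + o)*(1/(2*o)) = (6 + o)/(2*o))
-W(n(6/5 + 1/3))⁴ = -((½)*(6 - 25)/(-25))⁴ = -((½)*(-1/25)*(-19))⁴ = -(19/50)⁴ = -1*130321/6250000 = -130321/6250000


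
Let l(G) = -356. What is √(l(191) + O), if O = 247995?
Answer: √247639 ≈ 497.63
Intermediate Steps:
√(l(191) + O) = √(-356 + 247995) = √247639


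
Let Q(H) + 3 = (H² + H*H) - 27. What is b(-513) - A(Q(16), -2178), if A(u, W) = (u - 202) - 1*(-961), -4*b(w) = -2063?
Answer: -2901/4 ≈ -725.25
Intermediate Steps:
Q(H) = -30 + 2*H² (Q(H) = -3 + ((H² + H*H) - 27) = -3 + ((H² + H²) - 27) = -3 + (2*H² - 27) = -3 + (-27 + 2*H²) = -30 + 2*H²)
b(w) = 2063/4 (b(w) = -¼*(-2063) = 2063/4)
A(u, W) = 759 + u (A(u, W) = (-202 + u) + 961 = 759 + u)
b(-513) - A(Q(16), -2178) = 2063/4 - (759 + (-30 + 2*16²)) = 2063/4 - (759 + (-30 + 2*256)) = 2063/4 - (759 + (-30 + 512)) = 2063/4 - (759 + 482) = 2063/4 - 1*1241 = 2063/4 - 1241 = -2901/4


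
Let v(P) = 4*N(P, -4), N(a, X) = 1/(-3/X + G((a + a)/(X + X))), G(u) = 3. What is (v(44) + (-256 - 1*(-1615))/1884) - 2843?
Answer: -26764217/9420 ≈ -2841.2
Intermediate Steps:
N(a, X) = 1/(3 - 3/X) (N(a, X) = 1/(-3/X + 3) = 1/(3 - 3/X))
v(P) = 16/15 (v(P) = 4*((1/3)*(-4)/(-1 - 4)) = 4*((1/3)*(-4)/(-5)) = 4*((1/3)*(-4)*(-1/5)) = 4*(4/15) = 16/15)
(v(44) + (-256 - 1*(-1615))/1884) - 2843 = (16/15 + (-256 - 1*(-1615))/1884) - 2843 = (16/15 + (-256 + 1615)*(1/1884)) - 2843 = (16/15 + 1359*(1/1884)) - 2843 = (16/15 + 453/628) - 2843 = 16843/9420 - 2843 = -26764217/9420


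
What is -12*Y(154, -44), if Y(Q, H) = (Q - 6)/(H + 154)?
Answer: -888/55 ≈ -16.145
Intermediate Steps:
Y(Q, H) = (-6 + Q)/(154 + H)
-12*Y(154, -44) = -12*(-6 + 154)/(154 - 44) = -12*148/110 = -6*148/55 = -12*74/55 = -888/55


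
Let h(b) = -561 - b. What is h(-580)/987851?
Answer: 19/987851 ≈ 1.9234e-5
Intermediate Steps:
h(-580)/987851 = (-561 - 1*(-580))/987851 = (-561 + 580)*(1/987851) = 19*(1/987851) = 19/987851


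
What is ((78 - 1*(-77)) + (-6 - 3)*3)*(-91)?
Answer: -11648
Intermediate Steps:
((78 - 1*(-77)) + (-6 - 3)*3)*(-91) = ((78 + 77) - 9*3)*(-91) = (155 - 27)*(-91) = 128*(-91) = -11648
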